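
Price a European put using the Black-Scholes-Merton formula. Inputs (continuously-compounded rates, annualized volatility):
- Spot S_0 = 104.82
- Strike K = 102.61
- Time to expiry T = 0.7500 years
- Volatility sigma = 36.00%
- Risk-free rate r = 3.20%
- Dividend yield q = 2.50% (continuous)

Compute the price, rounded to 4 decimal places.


d1 = (ln(S/K) + (r - q + 0.5*sigma^2) * T) / (sigma * sqrt(T)) = 0.24107324
d2 = d1 - sigma * sqrt(T) = -0.07069590
exp(-rT) = 0.97628571; exp(-qT) = 0.98142469
P = K * exp(-rT) * N(-d2) - S_0 * exp(-qT) * N(-d1)
N(-d1) = 0.40474917; N(-d2) = 0.52818011
P = 102.6100 * 0.97628571 * 0.52818011 - 104.8200 * 0.98142469 * 0.40474917 = 11.2736

Answer: Price = 11.2736


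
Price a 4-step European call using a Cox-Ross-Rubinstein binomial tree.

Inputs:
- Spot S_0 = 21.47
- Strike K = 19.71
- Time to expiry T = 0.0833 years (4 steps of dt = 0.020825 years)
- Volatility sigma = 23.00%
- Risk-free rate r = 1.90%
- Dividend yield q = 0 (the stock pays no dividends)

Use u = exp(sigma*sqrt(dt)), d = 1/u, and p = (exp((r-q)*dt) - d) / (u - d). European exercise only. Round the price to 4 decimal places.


dt = T/N = 0.020825
u = exp(sigma*sqrt(dt)) = 1.033748; d = 1/u = 0.967354
p = (exp((r-q)*dt) - d) / (u - d) = 0.497664
Discount per step: exp(-r*dt) = 0.999604
Stock lattice S(k, i) with i counting down-moves:
  k=0: S(0,0) = 21.4700
  k=1: S(1,0) = 22.1946; S(1,1) = 20.7691
  k=2: S(2,0) = 22.9436; S(2,1) = 21.4700; S(2,2) = 20.0911
  k=3: S(3,0) = 23.7179; S(3,1) = 22.1946; S(3,2) = 20.7691; S(3,3) = 19.4352
  k=4: S(4,0) = 24.5183; S(4,1) = 22.9436; S(4,2) = 21.4700; S(4,3) = 20.0911; S(4,4) = 18.8007
Terminal payoffs V(N, i) = max(S_T - K, 0):
  V(4,0) = 4.808320; V(4,1) = 3.233590; V(4,2) = 1.760000; V(4,3) = 0.381053; V(4,4) = 0.000000
Backward induction: V(k, i) = exp(-r*dt) * [p * V(k+1, i) + (1-p) * V(k+1, i+1)].
  V(3,0) = exp(-r*dt) * [p*4.808320 + (1-p)*3.233590] = 4.015687
  V(3,1) = exp(-r*dt) * [p*3.233590 + (1-p)*1.760000] = 2.492366
  V(3,2) = exp(-r*dt) * [p*1.760000 + (1-p)*0.381053] = 1.066883
  V(3,3) = exp(-r*dt) * [p*0.381053 + (1-p)*0.000000] = 0.189561
  V(2,0) = exp(-r*dt) * [p*4.015687 + (1-p)*2.492366] = 3.249182
  V(2,1) = exp(-r*dt) * [p*2.492366 + (1-p)*1.066883] = 1.775591
  V(2,2) = exp(-r*dt) * [p*1.066883 + (1-p)*0.189561] = 0.625925
  V(1,0) = exp(-r*dt) * [p*3.249182 + (1-p)*1.775591] = 2.507951
  V(1,1) = exp(-r*dt) * [p*1.775591 + (1-p)*0.625925] = 1.197598
  V(0,0) = exp(-r*dt) * [p*2.507951 + (1-p)*1.197598] = 1.848981

Answer: Price = V(0,0) = 1.8490


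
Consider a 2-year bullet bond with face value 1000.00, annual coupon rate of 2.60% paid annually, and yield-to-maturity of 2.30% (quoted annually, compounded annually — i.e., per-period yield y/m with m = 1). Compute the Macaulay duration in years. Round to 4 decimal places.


Coupon per period c = face * coupon_rate / m = 26.000000
Periods per year m = 1; per-period yield y/m = 0.023000
Number of cashflows N = 2
Cashflows (t years, CF_t, discount factor 1/(1+y/m)^(m*t), PV):
  t = 1.0000: CF_t = 26.000000, DF = 0.977517, PV = 25.415445
  t = 2.0000: CF_t = 1026.000000, DF = 0.955540, PV = 980.383726
Price P = sum_t PV_t = 1005.799170
Macaulay numerator sum_t t * PV_t:
  t * PV_t at t = 1.0000: 25.415445
  t * PV_t at t = 2.0000: 1960.767451
Macaulay duration D = (sum_t t * PV_t) / P = 1986.182896 / 1005.799170 = 1.974731

Answer: Macaulay duration = 1.9747 years


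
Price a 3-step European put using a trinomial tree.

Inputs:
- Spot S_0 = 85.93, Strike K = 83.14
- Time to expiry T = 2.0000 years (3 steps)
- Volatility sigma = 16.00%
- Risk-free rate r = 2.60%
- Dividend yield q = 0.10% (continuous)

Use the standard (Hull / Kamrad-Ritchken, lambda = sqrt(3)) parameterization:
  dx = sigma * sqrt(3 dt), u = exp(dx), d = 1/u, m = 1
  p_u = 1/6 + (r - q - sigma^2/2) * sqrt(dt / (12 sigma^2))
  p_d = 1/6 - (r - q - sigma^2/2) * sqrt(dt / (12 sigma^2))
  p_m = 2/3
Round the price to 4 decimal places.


dt = T/N = 0.666667; dx = sigma*sqrt(3*dt) = 0.226274
u = exp(dx) = 1.253919; d = 1/u = 0.797499
p_u = 0.184639, p_m = 0.666667, p_d = 0.148694
Discount per step: exp(-r*dt) = 0.982816
Stock lattice S(k, j) with j the centered position index:
  k=0: S(0,+0) = 85.9300
  k=1: S(1,-1) = 68.5291; S(1,+0) = 85.9300; S(1,+1) = 107.7493
  k=2: S(2,-2) = 54.6519; S(2,-1) = 68.5291; S(2,+0) = 85.9300; S(2,+1) = 107.7493; S(2,+2) = 135.1089
  k=3: S(3,-3) = 43.5849; S(3,-2) = 54.6519; S(3,-1) = 68.5291; S(3,+0) = 85.9300; S(3,+1) = 107.7493; S(3,+2) = 135.1089; S(3,+3) = 169.4157
Terminal payoffs V(N, j) = max(K - S_T, 0):
  V(3,-3) = 39.555111; V(3,-2) = 28.488062; V(3,-1) = 14.610875; V(3,+0) = 0.000000; V(3,+1) = 0.000000; V(3,+2) = 0.000000; V(3,+3) = 0.000000
Backward induction: V(k, j) = exp(-r*dt) * [p_u * V(k+1, j+1) + p_m * V(k+1, j) + p_d * V(k+1, j-1)]
  V(2,-2) = exp(-r*dt) * [p_u*14.610875 + p_m*28.488062 + p_d*39.555111] = 27.097614
  V(2,-1) = exp(-r*dt) * [p_u*0.000000 + p_m*14.610875 + p_d*28.488062] = 13.736424
  V(2,+0) = exp(-r*dt) * [p_u*0.000000 + p_m*0.000000 + p_d*14.610875] = 2.135222
  V(2,+1) = exp(-r*dt) * [p_u*0.000000 + p_m*0.000000 + p_d*0.000000] = 0.000000
  V(2,+2) = exp(-r*dt) * [p_u*0.000000 + p_m*0.000000 + p_d*0.000000] = 0.000000
  V(1,-1) = exp(-r*dt) * [p_u*2.135222 + p_m*13.736424 + p_d*27.097614] = 13.347746
  V(1,+0) = exp(-r*dt) * [p_u*0.000000 + p_m*2.135222 + p_d*13.736424] = 3.406450
  V(1,+1) = exp(-r*dt) * [p_u*0.000000 + p_m*0.000000 + p_d*2.135222] = 0.312040
  V(0,+0) = exp(-r*dt) * [p_u*0.312040 + p_m*3.406450 + p_d*13.347746] = 4.239196

Answer: Price = V(0,0) = 4.2392


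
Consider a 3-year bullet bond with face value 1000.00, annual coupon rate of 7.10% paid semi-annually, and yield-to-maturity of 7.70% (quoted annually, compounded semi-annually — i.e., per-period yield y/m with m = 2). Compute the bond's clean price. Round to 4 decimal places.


Coupon per period c = face * coupon_rate / m = 35.500000
Periods per year m = 2; per-period yield y/m = 0.038500
Number of cashflows N = 6
Cashflows (t years, CF_t, discount factor 1/(1+y/m)^(m*t), PV):
  t = 0.5000: CF_t = 35.500000, DF = 0.962927, PV = 34.183919
  t = 1.0000: CF_t = 35.500000, DF = 0.927229, PV = 32.916629
  t = 1.5000: CF_t = 35.500000, DF = 0.892854, PV = 31.696321
  t = 2.0000: CF_t = 35.500000, DF = 0.859754, PV = 30.521252
  t = 2.5000: CF_t = 35.500000, DF = 0.827880, PV = 29.389747
  t = 3.0000: CF_t = 1035.500000, DF = 0.797188, PV = 825.488634
Price P = sum_t PV_t = 984.196502

Answer: Price = 984.1965


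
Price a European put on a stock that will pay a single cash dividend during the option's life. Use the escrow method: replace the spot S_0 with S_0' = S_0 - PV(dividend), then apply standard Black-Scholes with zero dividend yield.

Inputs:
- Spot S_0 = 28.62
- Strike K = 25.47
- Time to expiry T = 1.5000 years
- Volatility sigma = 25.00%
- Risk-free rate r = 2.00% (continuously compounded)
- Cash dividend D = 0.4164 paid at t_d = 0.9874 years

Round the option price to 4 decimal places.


Answer: Price = 1.7657

Derivation:
PV(D) = D * exp(-r * t_d) = 0.4164 * 0.98044571 = 0.40825760
S_0' = S_0 - PV(D) = 28.6200 - 0.40825760 = 28.21174240
d1 = (ln(S_0'/K) + (r + sigma^2/2)*T) / (sigma*sqrt(T)) = 0.58497734
d2 = d1 - sigma*sqrt(T) = 0.27879112
exp(-rT) = 0.97044553
N(-d1) = 0.27928148; N(-d2) = 0.39020256
P = K * exp(-rT) * N(-d2) - S_0' * N(-d1) = 25.4700 * 0.97044553 * 0.39020256 - 28.21174240 * 0.27928148 = 1.7657


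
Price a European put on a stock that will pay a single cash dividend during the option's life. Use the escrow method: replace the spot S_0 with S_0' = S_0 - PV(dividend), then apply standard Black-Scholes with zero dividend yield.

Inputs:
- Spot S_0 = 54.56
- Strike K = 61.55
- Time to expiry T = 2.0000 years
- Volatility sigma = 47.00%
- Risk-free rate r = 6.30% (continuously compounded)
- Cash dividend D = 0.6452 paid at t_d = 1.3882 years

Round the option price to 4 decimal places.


PV(D) = D * exp(-r * t_d) = 0.6452 * 0.91625864 = 0.59117007
S_0' = S_0 - PV(D) = 54.5600 - 0.59117007 = 53.96882993
d1 = (ln(S_0'/K) + (r + sigma^2/2)*T) / (sigma*sqrt(T)) = 0.32415099
d2 = d1 - sigma*sqrt(T) = -0.34052938
exp(-rT) = 0.88161485
N(-d1) = 0.37291186; N(-d2) = 0.63327105
P = K * exp(-rT) * N(-d2) - S_0' * N(-d1) = 61.5500 * 0.88161485 * 0.63327105 - 53.96882993 * 0.37291186 = 14.2378

Answer: Price = 14.2378


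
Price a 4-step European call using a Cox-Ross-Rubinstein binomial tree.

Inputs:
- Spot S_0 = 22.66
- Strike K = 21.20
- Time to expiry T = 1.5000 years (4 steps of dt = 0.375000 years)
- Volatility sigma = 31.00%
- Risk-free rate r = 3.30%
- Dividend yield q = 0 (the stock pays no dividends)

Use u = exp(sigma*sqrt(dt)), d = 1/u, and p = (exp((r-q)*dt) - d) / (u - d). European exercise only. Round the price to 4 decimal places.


dt = T/N = 0.375000
u = exp(sigma*sqrt(dt)) = 1.209051; d = 1/u = 0.827095
p = (exp((r-q)*dt) - d) / (u - d) = 0.485284
Discount per step: exp(-r*dt) = 0.987701
Stock lattice S(k, i) with i counting down-moves:
  k=0: S(0,0) = 22.6600
  k=1: S(1,0) = 27.3971; S(1,1) = 18.7420
  k=2: S(2,0) = 33.1245; S(2,1) = 22.6600; S(2,2) = 15.5014
  k=3: S(3,0) = 40.0492; S(3,1) = 27.3971; S(3,2) = 18.7420; S(3,3) = 12.8211
  k=4: S(4,0) = 48.4215; S(4,1) = 33.1245; S(4,2) = 22.6600; S(4,3) = 15.5014; S(4,4) = 10.6043
Terminal payoffs V(N, i) = max(S_T - K, 0):
  V(4,0) = 27.221459; V(4,1) = 11.924466; V(4,2) = 1.460000; V(4,3) = 0.000000; V(4,4) = 0.000000
Backward induction: V(k, i) = exp(-r*dt) * [p * V(k+1, i) + (1-p) * V(k+1, i+1)].
  V(3,0) = exp(-r*dt) * [p*27.221459 + (1-p)*11.924466] = 19.109890
  V(3,1) = exp(-r*dt) * [p*11.924466 + (1-p)*1.460000] = 6.457821
  V(3,2) = exp(-r*dt) * [p*1.460000 + (1-p)*0.000000] = 0.699800
  V(3,3) = exp(-r*dt) * [p*0.000000 + (1-p)*0.000000] = 0.000000
  V(2,0) = exp(-r*dt) * [p*19.109890 + (1-p)*6.457821] = 12.442726
  V(2,1) = exp(-r*dt) * [p*6.457821 + (1-p)*0.699800] = 3.451100
  V(2,2) = exp(-r*dt) * [p*0.699800 + (1-p)*0.000000] = 0.335425
  V(1,0) = exp(-r*dt) * [p*12.442726 + (1-p)*3.451100] = 7.718478
  V(1,1) = exp(-r*dt) * [p*3.451100 + (1-p)*0.335425] = 1.824690
  V(0,0) = exp(-r*dt) * [p*7.718478 + (1-p)*1.824690] = 4.627230

Answer: Price = V(0,0) = 4.6272


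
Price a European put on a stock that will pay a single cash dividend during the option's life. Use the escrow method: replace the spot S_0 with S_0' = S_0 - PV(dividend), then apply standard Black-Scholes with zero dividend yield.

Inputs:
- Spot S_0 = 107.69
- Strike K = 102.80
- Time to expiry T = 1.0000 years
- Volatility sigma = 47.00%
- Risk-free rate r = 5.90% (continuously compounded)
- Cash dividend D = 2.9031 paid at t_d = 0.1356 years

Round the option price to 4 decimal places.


PV(D) = D * exp(-r * t_d) = 2.9031 * 0.99203152 = 2.87996670
S_0' = S_0 - PV(D) = 107.6900 - 2.87996670 = 104.81003330
d1 = (ln(S_0'/K) + (r + sigma^2/2)*T) / (sigma*sqrt(T)) = 0.40173224
d2 = d1 - sigma*sqrt(T) = -0.06826776
exp(-rT) = 0.94270677
N(-d1) = 0.34394055; N(-d2) = 0.52721376
P = K * exp(-rT) * N(-d2) - S_0' * N(-d1) = 102.8000 * 0.94270677 * 0.52721376 - 104.81003330 * 0.34394055 = 15.0440

Answer: Price = 15.0440


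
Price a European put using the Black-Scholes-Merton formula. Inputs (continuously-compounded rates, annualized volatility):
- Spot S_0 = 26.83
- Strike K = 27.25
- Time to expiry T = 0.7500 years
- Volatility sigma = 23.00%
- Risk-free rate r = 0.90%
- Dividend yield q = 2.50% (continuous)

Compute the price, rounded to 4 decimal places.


Answer: Price = 2.5058

Derivation:
d1 = (ln(S/K) + (r - q + 0.5*sigma^2) * T) / (sigma * sqrt(T)) = -0.03863405
d2 = d1 - sigma * sqrt(T) = -0.23781990
exp(-rT) = 0.99327273; exp(-qT) = 0.98142469
P = K * exp(-rT) * N(-d2) - S_0 * exp(-qT) * N(-d1)
N(-d1) = 0.51540892; N(-d2) = 0.59398961
P = 27.2500 * 0.99327273 * 0.59398961 - 26.8300 * 0.98142469 * 0.51540892 = 2.5058


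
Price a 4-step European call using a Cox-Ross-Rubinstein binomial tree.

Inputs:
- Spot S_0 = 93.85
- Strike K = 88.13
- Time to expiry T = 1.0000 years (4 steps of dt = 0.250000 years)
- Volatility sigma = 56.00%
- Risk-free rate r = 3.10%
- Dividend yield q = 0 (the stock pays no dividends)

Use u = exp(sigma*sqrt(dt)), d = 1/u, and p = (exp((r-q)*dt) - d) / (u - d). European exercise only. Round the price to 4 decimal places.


Answer: Price = V(0,0) = 23.9429

Derivation:
dt = T/N = 0.250000
u = exp(sigma*sqrt(dt)) = 1.323130; d = 1/u = 0.755784
p = (exp((r-q)*dt) - d) / (u - d) = 0.444167
Discount per step: exp(-r*dt) = 0.992280
Stock lattice S(k, i) with i counting down-moves:
  k=0: S(0,0) = 93.8500
  k=1: S(1,0) = 124.1757; S(1,1) = 70.9303
  k=2: S(2,0) = 164.3006; S(2,1) = 93.8500; S(2,2) = 53.6080
  k=3: S(3,0) = 217.3910; S(3,1) = 124.1757; S(3,2) = 70.9303; S(3,3) = 40.5160
  k=4: S(4,0) = 287.6366; S(4,1) = 164.3006; S(4,2) = 93.8500; S(4,3) = 53.6080; S(4,4) = 30.6214
Terminal payoffs V(N, i) = max(S_T - K, 0):
  V(4,0) = 199.506567; V(4,1) = 76.170614; V(4,2) = 5.720000; V(4,3) = 0.000000; V(4,4) = 0.000000
Backward induction: V(k, i) = exp(-r*dt) * [p * V(k+1, i) + (1-p) * V(k+1, i+1)].
  V(3,0) = exp(-r*dt) * [p*199.506567 + (1-p)*76.170614] = 129.941408
  V(3,1) = exp(-r*dt) * [p*76.170614 + (1-p)*5.720000] = 36.726101
  V(3,2) = exp(-r*dt) * [p*5.720000 + (1-p)*0.000000] = 2.521021
  V(3,3) = exp(-r*dt) * [p*0.000000 + (1-p)*0.000000] = 0.000000
  V(2,0) = exp(-r*dt) * [p*129.941408 + (1-p)*36.726101] = 77.526097
  V(2,1) = exp(-r*dt) * [p*36.726101 + (1-p)*2.521021] = 17.577035
  V(2,2) = exp(-r*dt) * [p*2.521021 + (1-p)*0.000000] = 1.111110
  V(1,0) = exp(-r*dt) * [p*77.526097 + (1-p)*17.577035] = 43.863166
  V(1,1) = exp(-r*dt) * [p*17.577035 + (1-p)*1.111110] = 8.359690
  V(0,0) = exp(-r*dt) * [p*43.863166 + (1-p)*8.359690] = 23.942882


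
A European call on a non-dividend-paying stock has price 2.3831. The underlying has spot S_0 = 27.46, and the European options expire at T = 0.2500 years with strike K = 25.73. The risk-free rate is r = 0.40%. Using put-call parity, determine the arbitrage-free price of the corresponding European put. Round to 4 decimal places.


Put-call parity: C - P = S_0 * exp(-qT) - K * exp(-rT).
S_0 * exp(-qT) = 27.4600 * 1.00000000 = 27.46000000
K * exp(-rT) = 25.7300 * 0.99900050 = 25.70428286
P = C - S*exp(-qT) + K*exp(-rT)
P = 2.3831 - 27.46000000 + 25.70428286 = 0.6274

Answer: Put price = 0.6274


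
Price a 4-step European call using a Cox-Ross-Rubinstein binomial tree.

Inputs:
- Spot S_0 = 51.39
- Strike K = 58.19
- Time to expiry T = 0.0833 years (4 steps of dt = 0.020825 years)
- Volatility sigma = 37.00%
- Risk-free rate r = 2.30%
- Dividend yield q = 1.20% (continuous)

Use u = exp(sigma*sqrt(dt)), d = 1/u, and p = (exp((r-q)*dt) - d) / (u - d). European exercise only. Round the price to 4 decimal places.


dt = T/N = 0.020825
u = exp(sigma*sqrt(dt)) = 1.054845; d = 1/u = 0.948006
p = (exp((r-q)*dt) - d) / (u - d) = 0.488799
Discount per step: exp(-r*dt) = 0.999521
Stock lattice S(k, i) with i counting down-moves:
  k=0: S(0,0) = 51.3900
  k=1: S(1,0) = 54.2085; S(1,1) = 48.7180
  k=2: S(2,0) = 57.1816; S(2,1) = 51.3900; S(2,2) = 46.1850
  k=3: S(3,0) = 60.3177; S(3,1) = 54.2085; S(3,2) = 48.7180; S(3,3) = 43.7837
  k=4: S(4,0) = 63.6259; S(4,1) = 57.1816; S(4,2) = 51.3900; S(4,3) = 46.1850; S(4,4) = 41.5072
Terminal payoffs V(N, i) = max(S_T - K, 0):
  V(4,0) = 5.435891; V(4,1) = 0.000000; V(4,2) = 0.000000; V(4,3) = 0.000000; V(4,4) = 0.000000
Backward induction: V(k, i) = exp(-r*dt) * [p * V(k+1, i) + (1-p) * V(k+1, i+1)].
  V(3,0) = exp(-r*dt) * [p*5.435891 + (1-p)*0.000000] = 2.655785
  V(3,1) = exp(-r*dt) * [p*0.000000 + (1-p)*0.000000] = 0.000000
  V(3,2) = exp(-r*dt) * [p*0.000000 + (1-p)*0.000000] = 0.000000
  V(3,3) = exp(-r*dt) * [p*0.000000 + (1-p)*0.000000] = 0.000000
  V(2,0) = exp(-r*dt) * [p*2.655785 + (1-p)*0.000000] = 1.297524
  V(2,1) = exp(-r*dt) * [p*0.000000 + (1-p)*0.000000] = 0.000000
  V(2,2) = exp(-r*dt) * [p*0.000000 + (1-p)*0.000000] = 0.000000
  V(1,0) = exp(-r*dt) * [p*1.297524 + (1-p)*0.000000] = 0.633924
  V(1,1) = exp(-r*dt) * [p*0.000000 + (1-p)*0.000000] = 0.000000
  V(0,0) = exp(-r*dt) * [p*0.633924 + (1-p)*0.000000] = 0.309713

Answer: Price = V(0,0) = 0.3097


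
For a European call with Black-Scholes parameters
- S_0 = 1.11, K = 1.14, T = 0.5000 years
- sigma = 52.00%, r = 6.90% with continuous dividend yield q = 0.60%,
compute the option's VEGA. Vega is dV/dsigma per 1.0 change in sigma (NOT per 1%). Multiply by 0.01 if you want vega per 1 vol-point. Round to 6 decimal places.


Answer: Vega = 0.306189

Derivation:
d1 = 0.1969883987; d2 = -0.1707071275
phi(d1) = 0.3912765235; exp(-qT) = 0.9970044955; exp(-rT) = 0.9660883397
Vega = S * exp(-qT) * phi(d1) * sqrt(T) = 1.1100 * 0.9970044955 * 0.3912765235 * 0.7071067812 = 0.306189


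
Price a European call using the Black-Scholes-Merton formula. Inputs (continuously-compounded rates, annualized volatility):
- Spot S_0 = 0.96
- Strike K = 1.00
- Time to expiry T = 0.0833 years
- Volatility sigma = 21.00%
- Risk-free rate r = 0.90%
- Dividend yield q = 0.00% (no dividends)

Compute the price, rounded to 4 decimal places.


Answer: Price = 0.0091

Derivation:
d1 = (ln(S/K) + (r - q + 0.5*sigma^2) * T) / (sigma * sqrt(T)) = -0.63084885
d2 = d1 - sigma * sqrt(T) = -0.69145850
exp(-rT) = 0.99925058; exp(-qT) = 1.00000000
C = S_0 * exp(-qT) * N(d1) - K * exp(-rT) * N(d2)
N(d1) = 0.26406968; N(d2) = 0.24463873
C = 0.9600 * 1.00000000 * 0.26406968 - 1.0000 * 0.99925058 * 0.24463873 = 0.0091


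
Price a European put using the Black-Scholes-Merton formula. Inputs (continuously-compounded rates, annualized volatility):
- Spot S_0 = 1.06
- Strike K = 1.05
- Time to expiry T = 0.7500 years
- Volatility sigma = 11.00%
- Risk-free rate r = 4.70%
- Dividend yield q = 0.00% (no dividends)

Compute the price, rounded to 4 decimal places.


d1 = (ln(S/K) + (r - q + 0.5*sigma^2) * T) / (sigma * sqrt(T)) = 0.51716144
d2 = d1 - sigma * sqrt(T) = 0.42189865
exp(-rT) = 0.96536405; exp(-qT) = 1.00000000
P = K * exp(-rT) * N(-d2) - S_0 * exp(-qT) * N(-d1)
N(-d1) = 0.30252173; N(-d2) = 0.33654950
P = 1.0500 * 0.96536405 * 0.33654950 - 1.0600 * 1.00000000 * 0.30252173 = 0.0205

Answer: Price = 0.0205


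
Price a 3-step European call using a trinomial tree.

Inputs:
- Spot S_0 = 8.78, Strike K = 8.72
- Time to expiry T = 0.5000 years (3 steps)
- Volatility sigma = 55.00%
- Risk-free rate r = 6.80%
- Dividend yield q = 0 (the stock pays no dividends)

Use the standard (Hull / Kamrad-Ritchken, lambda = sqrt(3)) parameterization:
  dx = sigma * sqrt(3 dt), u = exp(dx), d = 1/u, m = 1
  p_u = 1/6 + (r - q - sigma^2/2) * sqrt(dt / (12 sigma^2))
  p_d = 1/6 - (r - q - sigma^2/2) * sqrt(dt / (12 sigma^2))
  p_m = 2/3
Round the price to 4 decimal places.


dt = T/N = 0.166667; dx = sigma*sqrt(3*dt) = 0.388909
u = exp(dx) = 1.475370; d = 1/u = 0.677796
p_u = 0.148828, p_m = 0.666667, p_d = 0.184505
Discount per step: exp(-r*dt) = 0.988731
Stock lattice S(k, j) with j the centered position index:
  k=0: S(0,+0) = 8.7800
  k=1: S(1,-1) = 5.9511; S(1,+0) = 8.7800; S(1,+1) = 12.9537
  k=2: S(2,-2) = 4.0336; S(2,-1) = 5.9511; S(2,+0) = 8.7800; S(2,+1) = 12.9537; S(2,+2) = 19.1116
  k=3: S(3,-3) = 2.7340; S(3,-2) = 4.0336; S(3,-1) = 5.9511; S(3,+0) = 8.7800; S(3,+1) = 12.9537; S(3,+2) = 19.1116; S(3,+3) = 28.1966
Terminal payoffs V(N, j) = max(S_T - K, 0):
  V(3,-3) = 0.000000; V(3,-2) = 0.000000; V(3,-1) = 0.000000; V(3,+0) = 0.060000; V(3,+1) = 4.233748; V(3,+2) = 10.391569; V(3,+3) = 19.476634
Backward induction: V(k, j) = exp(-r*dt) * [p_u * V(k+1, j+1) + p_m * V(k+1, j) + p_d * V(k+1, j-1)]
  V(2,-2) = exp(-r*dt) * [p_u*0.000000 + p_m*0.000000 + p_d*0.000000] = 0.000000
  V(2,-1) = exp(-r*dt) * [p_u*0.060000 + p_m*0.000000 + p_d*0.000000] = 0.008829
  V(2,+0) = exp(-r*dt) * [p_u*4.233748 + p_m*0.060000 + p_d*0.000000] = 0.662550
  V(2,+1) = exp(-r*dt) * [p_u*10.391569 + p_m*4.233748 + p_d*0.060000] = 4.330767
  V(2,+2) = exp(-r*dt) * [p_u*19.476634 + p_m*10.391569 + p_d*4.233748] = 10.487995
  V(1,-1) = exp(-r*dt) * [p_u*0.662550 + p_m*0.008829 + p_d*0.000000] = 0.103315
  V(1,+0) = exp(-r*dt) * [p_u*4.330767 + p_m*0.662550 + p_d*0.008829] = 1.075610
  V(1,+1) = exp(-r*dt) * [p_u*10.487995 + p_m*4.330767 + p_d*0.662550] = 4.518827
  V(0,+0) = exp(-r*dt) * [p_u*4.518827 + p_m*1.075610 + p_d*0.103315] = 1.392790

Answer: Price = V(0,0) = 1.3928


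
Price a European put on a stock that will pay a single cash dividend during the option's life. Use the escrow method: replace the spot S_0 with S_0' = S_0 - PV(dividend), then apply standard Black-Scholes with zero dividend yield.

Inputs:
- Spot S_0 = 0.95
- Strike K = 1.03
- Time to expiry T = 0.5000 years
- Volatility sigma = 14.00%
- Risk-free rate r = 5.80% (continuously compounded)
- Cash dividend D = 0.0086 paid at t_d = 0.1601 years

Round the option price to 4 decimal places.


PV(D) = D * exp(-r * t_d) = 0.0086 * 0.99075718 = 0.00852051
S_0' = S_0 - PV(D) = 0.9500 - 0.00852051 = 0.94147949
d1 = (ln(S_0'/K) + (r + sigma^2/2)*T) / (sigma*sqrt(T)) = -0.56529671
d2 = d1 - sigma*sqrt(T) = -0.66429166
exp(-rT) = 0.97141646
N(-d1) = 0.71406402; N(-d2) = 0.74674817
P = K * exp(-rT) * N(-d2) - S_0' * N(-d1) = 1.0300 * 0.97141646 * 0.74674817 - 0.94147949 * 0.71406402 = 0.0749

Answer: Price = 0.0749


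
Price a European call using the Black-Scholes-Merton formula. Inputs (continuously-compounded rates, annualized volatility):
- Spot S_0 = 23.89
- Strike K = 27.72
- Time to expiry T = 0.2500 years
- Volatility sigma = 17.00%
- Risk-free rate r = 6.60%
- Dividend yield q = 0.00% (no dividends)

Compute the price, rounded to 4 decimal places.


d1 = (ln(S/K) + (r - q + 0.5*sigma^2) * T) / (sigma * sqrt(T)) = -1.51272604
d2 = d1 - sigma * sqrt(T) = -1.59772604
exp(-rT) = 0.98363538; exp(-qT) = 1.00000000
C = S_0 * exp(-qT) * N(d1) - K * exp(-rT) * N(d2)
N(d1) = 0.06517463; N(d2) = 0.05505198
C = 23.8900 * 1.00000000 * 0.06517463 - 27.7200 * 0.98363538 * 0.05505198 = 0.0560

Answer: Price = 0.0560


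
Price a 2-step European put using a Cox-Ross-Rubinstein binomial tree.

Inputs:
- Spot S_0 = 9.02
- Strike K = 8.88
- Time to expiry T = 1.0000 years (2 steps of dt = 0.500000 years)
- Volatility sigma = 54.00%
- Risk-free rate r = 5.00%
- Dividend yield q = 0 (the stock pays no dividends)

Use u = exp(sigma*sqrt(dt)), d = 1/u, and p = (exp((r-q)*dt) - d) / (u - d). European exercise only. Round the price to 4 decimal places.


Answer: Price = V(0,0) = 1.4050

Derivation:
dt = T/N = 0.500000
u = exp(sigma*sqrt(dt)) = 1.464974; d = 1/u = 0.682606
p = (exp((r-q)*dt) - d) / (u - d) = 0.438041
Discount per step: exp(-r*dt) = 0.975310
Stock lattice S(k, i) with i counting down-moves:
  k=0: S(0,0) = 9.0200
  k=1: S(1,0) = 13.2141; S(1,1) = 6.1571
  k=2: S(2,0) = 19.3583; S(2,1) = 9.0200; S(2,2) = 4.2029
Terminal payoffs V(N, i) = max(K - S_T, 0):
  V(2,0) = 0.000000; V(2,1) = 0.000000; V(2,2) = 4.677124
Backward induction: V(k, i) = exp(-r*dt) * [p * V(k+1, i) + (1-p) * V(k+1, i+1)].
  V(1,0) = exp(-r*dt) * [p*0.000000 + (1-p)*0.000000] = 0.000000
  V(1,1) = exp(-r*dt) * [p*0.000000 + (1-p)*4.677124] = 2.563459
  V(0,0) = exp(-r*dt) * [p*0.000000 + (1-p)*2.563459] = 1.404992


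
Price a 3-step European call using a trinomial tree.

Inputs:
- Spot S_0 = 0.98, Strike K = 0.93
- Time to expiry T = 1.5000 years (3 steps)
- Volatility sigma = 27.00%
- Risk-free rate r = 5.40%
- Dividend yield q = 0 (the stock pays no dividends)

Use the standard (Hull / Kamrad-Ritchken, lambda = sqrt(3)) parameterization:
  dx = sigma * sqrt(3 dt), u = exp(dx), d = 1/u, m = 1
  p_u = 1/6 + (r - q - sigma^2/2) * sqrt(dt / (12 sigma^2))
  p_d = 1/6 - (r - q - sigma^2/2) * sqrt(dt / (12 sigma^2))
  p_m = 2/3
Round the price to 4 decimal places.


dt = T/N = 0.500000; dx = sigma*sqrt(3*dt) = 0.330681
u = exp(dx) = 1.391916; d = 1/u = 0.718434
p_u = 0.179935, p_m = 0.666667, p_d = 0.153399
Discount per step: exp(-r*dt) = 0.973361
Stock lattice S(k, j) with j the centered position index:
  k=0: S(0,+0) = 0.9800
  k=1: S(1,-1) = 0.7041; S(1,+0) = 0.9800; S(1,+1) = 1.3641
  k=2: S(2,-2) = 0.5058; S(2,-1) = 0.7041; S(2,+0) = 0.9800; S(2,+1) = 1.3641; S(2,+2) = 1.8987
  k=3: S(3,-3) = 0.3634; S(3,-2) = 0.5058; S(3,-1) = 0.7041; S(3,+0) = 0.9800; S(3,+1) = 1.3641; S(3,+2) = 1.8987; S(3,+3) = 2.6428
Terminal payoffs V(N, j) = max(S_T - K, 0):
  V(3,-3) = 0.000000; V(3,-2) = 0.000000; V(3,-1) = 0.000000; V(3,+0) = 0.050000; V(3,+1) = 0.434078; V(3,+2) = 0.968681; V(3,+3) = 1.712804
Backward induction: V(k, j) = exp(-r*dt) * [p_u * V(k+1, j+1) + p_m * V(k+1, j) + p_d * V(k+1, j-1)]
  V(2,-2) = exp(-r*dt) * [p_u*0.000000 + p_m*0.000000 + p_d*0.000000] = 0.000000
  V(2,-1) = exp(-r*dt) * [p_u*0.050000 + p_m*0.000000 + p_d*0.000000] = 0.008757
  V(2,+0) = exp(-r*dt) * [p_u*0.434078 + p_m*0.050000 + p_d*0.000000] = 0.108470
  V(2,+1) = exp(-r*dt) * [p_u*0.968681 + p_m*0.434078 + p_d*0.050000] = 0.458798
  V(2,+2) = exp(-r*dt) * [p_u*1.712804 + p_m*0.968681 + p_d*0.434078] = 0.993381
  V(1,-1) = exp(-r*dt) * [p_u*0.108470 + p_m*0.008757 + p_d*0.000000] = 0.024680
  V(1,+0) = exp(-r*dt) * [p_u*0.458798 + p_m*0.108470 + p_d*0.008757] = 0.152049
  V(1,+1) = exp(-r*dt) * [p_u*0.993381 + p_m*0.458798 + p_d*0.108470] = 0.487896
  V(0,+0) = exp(-r*dt) * [p_u*0.487896 + p_m*0.152049 + p_d*0.024680] = 0.187802

Answer: Price = V(0,0) = 0.1878


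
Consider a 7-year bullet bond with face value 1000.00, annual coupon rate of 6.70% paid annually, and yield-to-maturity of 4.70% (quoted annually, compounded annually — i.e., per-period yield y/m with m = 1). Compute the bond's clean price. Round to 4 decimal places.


Coupon per period c = face * coupon_rate / m = 67.000000
Periods per year m = 1; per-period yield y/m = 0.047000
Number of cashflows N = 7
Cashflows (t years, CF_t, discount factor 1/(1+y/m)^(m*t), PV):
  t = 1.0000: CF_t = 67.000000, DF = 0.955110, PV = 63.992359
  t = 2.0000: CF_t = 67.000000, DF = 0.912235, PV = 61.119732
  t = 3.0000: CF_t = 67.000000, DF = 0.871284, PV = 58.376057
  t = 4.0000: CF_t = 67.000000, DF = 0.832172, PV = 55.755546
  t = 5.0000: CF_t = 67.000000, DF = 0.794816, PV = 53.252671
  t = 6.0000: CF_t = 67.000000, DF = 0.759137, PV = 50.862150
  t = 7.0000: CF_t = 1067.000000, DF = 0.725059, PV = 773.637740
Price P = sum_t PV_t = 1116.996255

Answer: Price = 1116.9963


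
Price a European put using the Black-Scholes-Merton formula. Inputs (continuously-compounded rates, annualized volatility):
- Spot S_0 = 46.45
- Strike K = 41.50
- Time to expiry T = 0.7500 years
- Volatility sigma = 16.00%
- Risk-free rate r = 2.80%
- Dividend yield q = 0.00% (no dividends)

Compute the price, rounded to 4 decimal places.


Answer: Price = 0.5353

Derivation:
d1 = (ln(S/K) + (r - q + 0.5*sigma^2) * T) / (sigma * sqrt(T)) = 1.03405626
d2 = d1 - sigma * sqrt(T) = 0.89549219
exp(-rT) = 0.97921896; exp(-qT) = 1.00000000
P = K * exp(-rT) * N(-d2) - S_0 * exp(-qT) * N(-d1)
N(-d1) = 0.15055493; N(-d2) = 0.18526202
P = 41.5000 * 0.97921896 * 0.18526202 - 46.4500 * 1.00000000 * 0.15055493 = 0.5353


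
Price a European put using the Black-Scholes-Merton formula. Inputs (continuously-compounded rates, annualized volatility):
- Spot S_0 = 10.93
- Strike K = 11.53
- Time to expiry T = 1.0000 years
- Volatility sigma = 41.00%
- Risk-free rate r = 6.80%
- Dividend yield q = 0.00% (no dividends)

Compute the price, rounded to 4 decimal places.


Answer: Price = 1.6846

Derivation:
d1 = (ln(S/K) + (r - q + 0.5*sigma^2) * T) / (sigma * sqrt(T)) = 0.24050968
d2 = d1 - sigma * sqrt(T) = -0.16949032
exp(-rT) = 0.93426047; exp(-qT) = 1.00000000
P = K * exp(-rT) * N(-d2) - S_0 * exp(-qT) * N(-d1)
N(-d1) = 0.40496758; N(-d2) = 0.56729451
P = 11.5300 * 0.93426047 * 0.56729451 - 10.9300 * 1.00000000 * 0.40496758 = 1.6846


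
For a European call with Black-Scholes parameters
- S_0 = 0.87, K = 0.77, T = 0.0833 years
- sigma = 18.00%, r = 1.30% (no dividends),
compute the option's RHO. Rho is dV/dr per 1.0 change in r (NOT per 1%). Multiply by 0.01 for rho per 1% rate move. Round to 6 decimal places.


d1 = 2.3971577651; d2 = 2.3452066342
phi(d1) = 0.0225477227; exp(-qT) = 1.0000000000; exp(-rT) = 0.9989176861
N(d2) = 0.9904917314
Rho = K*T*exp(-rT)*N(d2) = 0.7700 * 0.0833 * 0.9989176861 * 0.9904917314 = 0.063462

Answer: Rho = 0.063462


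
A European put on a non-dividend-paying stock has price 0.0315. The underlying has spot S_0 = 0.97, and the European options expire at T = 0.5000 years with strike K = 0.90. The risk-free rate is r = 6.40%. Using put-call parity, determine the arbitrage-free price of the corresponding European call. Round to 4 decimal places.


Put-call parity: C - P = S_0 * exp(-qT) - K * exp(-rT).
S_0 * exp(-qT) = 0.9700 * 1.00000000 = 0.97000000
K * exp(-rT) = 0.9000 * 0.96850658 = 0.87165592
C = P + S*exp(-qT) - K*exp(-rT)
C = 0.0315 + 0.97000000 - 0.87165592 = 0.1298

Answer: Call price = 0.1298


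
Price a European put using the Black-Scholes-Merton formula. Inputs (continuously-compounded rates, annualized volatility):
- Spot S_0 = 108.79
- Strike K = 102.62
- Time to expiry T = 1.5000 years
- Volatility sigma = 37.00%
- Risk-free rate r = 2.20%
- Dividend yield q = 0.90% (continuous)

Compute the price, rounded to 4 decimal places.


Answer: Price = 14.7650

Derivation:
d1 = (ln(S/K) + (r - q + 0.5*sigma^2) * T) / (sigma * sqrt(T)) = 0.39845380
d2 = d1 - sigma * sqrt(T) = -0.05470180
exp(-rT) = 0.96753856; exp(-qT) = 0.98659072
P = K * exp(-rT) * N(-d2) - S_0 * exp(-qT) * N(-d1)
N(-d1) = 0.34514785; N(-d2) = 0.52181198
P = 102.6200 * 0.96753856 * 0.52181198 - 108.7900 * 0.98659072 * 0.34514785 = 14.7650


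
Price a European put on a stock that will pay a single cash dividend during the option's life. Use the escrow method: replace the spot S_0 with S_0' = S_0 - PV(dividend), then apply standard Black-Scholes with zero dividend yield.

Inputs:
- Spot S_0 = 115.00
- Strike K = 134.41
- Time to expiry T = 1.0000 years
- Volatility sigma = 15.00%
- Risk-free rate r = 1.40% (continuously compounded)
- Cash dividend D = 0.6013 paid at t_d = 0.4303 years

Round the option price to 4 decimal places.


PV(D) = D * exp(-r * t_d) = 0.6013 * 0.99399391 = 0.59768854
S_0' = S_0 - PV(D) = 115.0000 - 0.59768854 = 114.40231146
d1 = (ln(S_0'/K) + (r + sigma^2/2)*T) / (sigma*sqrt(T)) = -0.90615698
d2 = d1 - sigma*sqrt(T) = -1.05615698
exp(-rT) = 0.98609754
N(-d1) = 0.81757361; N(-d2) = 0.85455175
P = K * exp(-rT) * N(-d2) - S_0' * N(-d1) = 134.4100 * 0.98609754 * 0.85455175 - 114.40231146 * 0.81757361 = 19.7311

Answer: Price = 19.7311


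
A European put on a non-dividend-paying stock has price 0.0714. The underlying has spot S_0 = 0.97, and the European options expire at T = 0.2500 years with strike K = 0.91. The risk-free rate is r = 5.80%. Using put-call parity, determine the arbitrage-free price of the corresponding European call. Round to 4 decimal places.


Put-call parity: C - P = S_0 * exp(-qT) - K * exp(-rT).
S_0 * exp(-qT) = 0.9700 * 1.00000000 = 0.97000000
K * exp(-rT) = 0.9100 * 0.98560462 = 0.89690020
C = P + S*exp(-qT) - K*exp(-rT)
C = 0.0714 + 0.97000000 - 0.89690020 = 0.1445

Answer: Call price = 0.1445


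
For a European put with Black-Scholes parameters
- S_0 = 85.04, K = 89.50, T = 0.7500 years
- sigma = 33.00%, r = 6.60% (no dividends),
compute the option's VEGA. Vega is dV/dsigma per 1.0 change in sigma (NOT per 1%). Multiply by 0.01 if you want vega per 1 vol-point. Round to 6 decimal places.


Answer: Vega = 29.105444

Derivation:
d1 = 0.1372365395; d2 = -0.1485518437
phi(d1) = 0.3952031008; exp(-qT) = 1.0000000000; exp(-rT) = 0.9517051581
Vega = S * exp(-qT) * phi(d1) * sqrt(T) = 85.0400 * 1.0000000000 * 0.3952031008 * 0.8660254038 = 29.105444


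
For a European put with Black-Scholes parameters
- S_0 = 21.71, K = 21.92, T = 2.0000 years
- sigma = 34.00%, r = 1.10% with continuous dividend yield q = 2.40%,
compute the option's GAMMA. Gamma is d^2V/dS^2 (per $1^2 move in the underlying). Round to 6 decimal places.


d1 = 0.1663229988; d2 = -0.3145096124
phi(d1) = 0.3934622289; exp(-qT) = 0.9531337871; exp(-rT) = 0.9782402351
Gamma = exp(-qT) * phi(d1) / (S * sigma * sqrt(T)) = 0.9531337871 * 0.3934622289 / (21.7100 * 0.3400 * 1.4142135624) = 0.035926

Answer: Gamma = 0.035926


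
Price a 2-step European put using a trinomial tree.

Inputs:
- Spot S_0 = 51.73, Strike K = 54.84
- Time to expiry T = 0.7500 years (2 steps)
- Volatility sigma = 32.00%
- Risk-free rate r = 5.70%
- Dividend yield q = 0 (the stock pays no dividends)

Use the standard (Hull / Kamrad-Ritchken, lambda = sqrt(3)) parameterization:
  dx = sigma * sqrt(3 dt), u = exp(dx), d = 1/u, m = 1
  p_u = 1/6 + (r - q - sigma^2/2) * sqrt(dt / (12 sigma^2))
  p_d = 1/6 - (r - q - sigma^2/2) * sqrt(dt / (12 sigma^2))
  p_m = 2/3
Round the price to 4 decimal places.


Answer: Price = V(0,0) = 5.9807

Derivation:
dt = T/N = 0.375000; dx = sigma*sqrt(3*dt) = 0.339411
u = exp(dx) = 1.404121; d = 1/u = 0.712189
p_u = 0.169871, p_m = 0.666667, p_d = 0.163463
Discount per step: exp(-r*dt) = 0.978852
Stock lattice S(k, j) with j the centered position index:
  k=0: S(0,+0) = 51.7300
  k=1: S(1,-1) = 36.8416; S(1,+0) = 51.7300; S(1,+1) = 72.6352
  k=2: S(2,-2) = 26.2382; S(2,-1) = 36.8416; S(2,+0) = 51.7300; S(2,+1) = 72.6352; S(2,+2) = 101.9885
Terminal payoffs V(N, j) = max(K - S_T, 0):
  V(2,-2) = 28.601826; V(2,-1) = 17.998437; V(2,+0) = 3.110000; V(2,+1) = 0.000000; V(2,+2) = 0.000000
Backward induction: V(k, j) = exp(-r*dt) * [p_u * V(k+1, j+1) + p_m * V(k+1, j) + p_d * V(k+1, j-1)]
  V(1,-1) = exp(-r*dt) * [p_u*3.110000 + p_m*17.998437 + p_d*28.601826] = 16.838781
  V(1,+0) = exp(-r*dt) * [p_u*0.000000 + p_m*3.110000 + p_d*17.998437] = 4.909338
  V(1,+1) = exp(-r*dt) * [p_u*0.000000 + p_m*0.000000 + p_d*3.110000] = 0.497618
  V(0,+0) = exp(-r*dt) * [p_u*0.497618 + p_m*4.909338 + p_d*16.838781] = 5.980719


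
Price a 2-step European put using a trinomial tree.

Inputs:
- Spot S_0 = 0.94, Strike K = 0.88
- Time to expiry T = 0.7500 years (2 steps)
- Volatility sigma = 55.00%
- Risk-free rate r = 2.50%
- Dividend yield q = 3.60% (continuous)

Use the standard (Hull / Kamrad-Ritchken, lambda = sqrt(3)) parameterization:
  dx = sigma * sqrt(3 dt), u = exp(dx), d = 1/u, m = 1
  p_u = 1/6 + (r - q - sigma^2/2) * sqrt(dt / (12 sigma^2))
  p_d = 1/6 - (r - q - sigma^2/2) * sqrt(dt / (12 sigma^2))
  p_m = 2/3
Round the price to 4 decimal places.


Answer: Price = V(0,0) = 0.1294

Derivation:
dt = T/N = 0.375000; dx = sigma*sqrt(3*dt) = 0.583363
u = exp(dx) = 1.792055; d = 1/u = 0.558019
p_u = 0.114518, p_m = 0.666667, p_d = 0.218816
Discount per step: exp(-r*dt) = 0.990669
Stock lattice S(k, j) with j the centered position index:
  k=0: S(0,+0) = 0.9400
  k=1: S(1,-1) = 0.5245; S(1,+0) = 0.9400; S(1,+1) = 1.6845
  k=2: S(2,-2) = 0.2927; S(2,-1) = 0.5245; S(2,+0) = 0.9400; S(2,+1) = 1.6845; S(2,+2) = 3.0188
Terminal payoffs V(N, j) = max(K - S_T, 0):
  V(2,-2) = 0.587298; V(2,-1) = 0.355463; V(2,+0) = 0.000000; V(2,+1) = 0.000000; V(2,+2) = 0.000000
Backward induction: V(k, j) = exp(-r*dt) * [p_u * V(k+1, j+1) + p_m * V(k+1, j) + p_d * V(k+1, j-1)]
  V(1,-1) = exp(-r*dt) * [p_u*0.000000 + p_m*0.355463 + p_d*0.587298] = 0.362075
  V(1,+0) = exp(-r*dt) * [p_u*0.000000 + p_m*0.000000 + p_d*0.355463] = 0.077055
  V(1,+1) = exp(-r*dt) * [p_u*0.000000 + p_m*0.000000 + p_d*0.000000] = 0.000000
  V(0,+0) = exp(-r*dt) * [p_u*0.000000 + p_m*0.077055 + p_d*0.362075] = 0.129379


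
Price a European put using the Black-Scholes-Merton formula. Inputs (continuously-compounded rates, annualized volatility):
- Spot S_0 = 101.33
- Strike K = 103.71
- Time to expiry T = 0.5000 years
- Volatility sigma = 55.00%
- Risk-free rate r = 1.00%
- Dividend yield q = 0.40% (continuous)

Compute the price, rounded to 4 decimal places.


Answer: Price = 16.8046

Derivation:
d1 = (ln(S/K) + (r - q + 0.5*sigma^2) * T) / (sigma * sqrt(T)) = 0.14247295
d2 = d1 - sigma * sqrt(T) = -0.24643578
exp(-rT) = 0.99501248; exp(-qT) = 0.99800200
P = K * exp(-rT) * N(-d2) - S_0 * exp(-qT) * N(-d1)
N(-d1) = 0.44335322; N(-d2) = 0.59732754
P = 103.7100 * 0.99501248 * 0.59732754 - 101.3300 * 0.99800200 * 0.44335322 = 16.8046


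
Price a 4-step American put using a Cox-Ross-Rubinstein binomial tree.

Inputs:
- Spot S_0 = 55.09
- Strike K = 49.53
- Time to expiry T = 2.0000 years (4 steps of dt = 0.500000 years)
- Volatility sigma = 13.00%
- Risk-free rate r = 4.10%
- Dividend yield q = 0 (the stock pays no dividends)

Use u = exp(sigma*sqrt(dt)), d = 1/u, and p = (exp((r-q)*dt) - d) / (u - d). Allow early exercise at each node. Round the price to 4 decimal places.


dt = T/N = 0.500000
u = exp(sigma*sqrt(dt)) = 1.096281; d = 1/u = 0.912175
p = (exp((r-q)*dt) - d) / (u - d) = 0.589533
Discount per step: exp(-r*dt) = 0.979709
Stock lattice S(k, i) with i counting down-moves:
  k=0: S(0,0) = 55.0900
  k=1: S(1,0) = 60.3941; S(1,1) = 50.2517
  k=2: S(2,0) = 66.2090; S(2,1) = 55.0900; S(2,2) = 45.8383
  k=3: S(3,0) = 72.5837; S(3,1) = 60.3941; S(3,2) = 50.2517; S(3,3) = 41.8126
  k=4: S(4,0) = 79.5721; S(4,1) = 66.2090; S(4,2) = 55.0900; S(4,3) = 45.8383; S(4,4) = 38.1403
Terminal payoffs V(N, i) = max(K - S_T, 0):
  V(4,0) = 0.000000; V(4,1) = 0.000000; V(4,2) = 0.000000; V(4,3) = 3.691679; V(4,4) = 11.389653
Backward induction: V(k, i) = exp(-r*dt) * [p * V(k+1, i) + (1-p) * V(k+1, i+1)]; then take max(V_cont, immediate exercise) for American.
  V(3,0) = exp(-r*dt) * [p*0.000000 + (1-p)*0.000000] = 0.000000; exercise = 0.000000; V(3,0) = max -> 0.000000
  V(3,1) = exp(-r*dt) * [p*0.000000 + (1-p)*0.000000] = 0.000000; exercise = 0.000000; V(3,1) = max -> 0.000000
  V(3,2) = exp(-r*dt) * [p*0.000000 + (1-p)*3.691679] = 1.484565; exercise = 0.000000; V(3,2) = max -> 1.484565
  V(3,3) = exp(-r*dt) * [p*3.691679 + (1-p)*11.389653] = 6.712420; exercise = 7.717449; V(3,3) = max -> 7.717449
  V(2,0) = exp(-r*dt) * [p*0.000000 + (1-p)*0.000000] = 0.000000; exercise = 0.000000; V(2,0) = max -> 0.000000
  V(2,1) = exp(-r*dt) * [p*0.000000 + (1-p)*1.484565] = 0.597001; exercise = 0.000000; V(2,1) = max -> 0.597001
  V(2,2) = exp(-r*dt) * [p*1.484565 + (1-p)*7.717449] = 3.960923; exercise = 3.691679; V(2,2) = max -> 3.960923
  V(1,0) = exp(-r*dt) * [p*0.000000 + (1-p)*0.597001] = 0.240077; exercise = 0.000000; V(1,0) = max -> 0.240077
  V(1,1) = exp(-r*dt) * [p*0.597001 + (1-p)*3.960923] = 1.937649; exercise = 0.000000; V(1,1) = max -> 1.937649
  V(0,0) = exp(-r*dt) * [p*0.240077 + (1-p)*1.937649] = 0.917864; exercise = 0.000000; V(0,0) = max -> 0.917864

Answer: Price = V(0,0) = 0.9179


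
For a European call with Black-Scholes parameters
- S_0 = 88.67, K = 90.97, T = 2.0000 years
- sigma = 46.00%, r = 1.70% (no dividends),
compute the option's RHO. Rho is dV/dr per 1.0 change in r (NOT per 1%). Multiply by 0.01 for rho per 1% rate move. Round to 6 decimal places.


d1 = 0.3381689476; d2 = -0.3123692911
phi(d1) = 0.3767710194; exp(-qT) = 1.0000000000; exp(-rT) = 0.9665715046
N(d2) = 0.3773799429
Rho = K*T*exp(-rT)*N(d2) = 90.9700 * 2.0000 * 0.9665715046 * 0.3773799429 = 66.365289

Answer: Rho = 66.365289


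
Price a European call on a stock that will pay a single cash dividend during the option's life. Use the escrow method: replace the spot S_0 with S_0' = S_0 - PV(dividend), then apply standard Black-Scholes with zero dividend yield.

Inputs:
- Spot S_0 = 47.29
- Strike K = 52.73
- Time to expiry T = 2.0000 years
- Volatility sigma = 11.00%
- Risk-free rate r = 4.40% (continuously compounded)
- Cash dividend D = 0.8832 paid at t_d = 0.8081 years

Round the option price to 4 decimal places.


Answer: Price = 2.1032

Derivation:
PV(D) = D * exp(-r * t_d) = 0.8832 * 0.96506830 = 0.85234833
S_0' = S_0 - PV(D) = 47.2900 - 0.85234833 = 46.43765167
d1 = (ln(S_0'/K) + (r + sigma^2/2)*T) / (sigma*sqrt(T)) = -0.17339521
d2 = d1 - sigma*sqrt(T) = -0.32895871
exp(-rT) = 0.91576088
N(d1) = 0.43117039; N(d2) = 0.37109345
C = S_0' * N(d1) - K * exp(-rT) * N(d2) = 46.43765167 * 0.43117039 - 52.7300 * 0.91576088 * 0.37109345 = 2.1032


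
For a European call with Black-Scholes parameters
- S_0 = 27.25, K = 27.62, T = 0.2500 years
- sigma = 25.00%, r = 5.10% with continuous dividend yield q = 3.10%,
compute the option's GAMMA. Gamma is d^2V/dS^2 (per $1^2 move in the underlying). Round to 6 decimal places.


Answer: Gamma = 0.116215

Derivation:
d1 = -0.0053930150; d2 = -0.1303930150
phi(d1) = 0.3989364789; exp(-qT) = 0.9922799538; exp(-rT) = 0.9873309369
Gamma = exp(-qT) * phi(d1) / (S * sigma * sqrt(T)) = 0.9922799538 * 0.3989364789 / (27.2500 * 0.2500 * 0.5000000000) = 0.116215
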